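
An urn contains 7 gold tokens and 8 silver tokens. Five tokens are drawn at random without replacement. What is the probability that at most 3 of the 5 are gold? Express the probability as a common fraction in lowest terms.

386/429

There are C(15,5) = 3003 ways to choose the 5.
Count the complement (more than 3 gold): C(7,4)·C(8,1) + C(7,5)·C(8,0) = 280 + 21 = 301.
Probability = 1 − 301/3003 = 2702/3003 = 386/429.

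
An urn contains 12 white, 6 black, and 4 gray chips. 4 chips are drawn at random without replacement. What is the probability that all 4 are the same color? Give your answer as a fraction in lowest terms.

There are C(22,4) = 7315 ways to draw 4 chips.
All same color: C(12,4) + C(6,4) + C(4,4) = 495 + 15 + 1 = 511.
Probability = 511/7315 = 73/1045.

73/1045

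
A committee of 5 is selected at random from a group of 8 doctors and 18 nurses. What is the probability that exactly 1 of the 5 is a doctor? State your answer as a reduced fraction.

1224/3289

Total number of selections: C(26,5) = 65780.
Selections with exactly 1 doctor: choose 1 of the 8 doctors and 4 of the 18 nurses, C(8,1)·C(18,4) = 8·3060 = 24480.
Probability = 24480/65780 = 1224/3289.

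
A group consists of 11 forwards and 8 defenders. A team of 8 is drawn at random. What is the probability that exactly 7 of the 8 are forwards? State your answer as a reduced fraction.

440/12597

There are C(19,8) = 75582 ways to choose 8 from 19.
Selections with exactly 7 forwards: choose 7 of the 11 forwards and 1 of the 8 defenders, C(11,7)·C(8,1) = 330·8 = 2640.
Probability = 2640/75582 = 440/12597.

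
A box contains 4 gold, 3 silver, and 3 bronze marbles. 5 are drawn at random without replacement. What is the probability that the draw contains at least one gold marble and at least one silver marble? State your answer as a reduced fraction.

There are C(10,5) = 252 possible draws.
By inclusion-exclusion on the complements, draws missing all gold or all silver: C(6,5) + C(7,5) − C(3,5) = 6 + 21 − 0 = 27.
So draws with at least one of each: 252 − 27 = 225, probability 225/252 = 25/28.

25/28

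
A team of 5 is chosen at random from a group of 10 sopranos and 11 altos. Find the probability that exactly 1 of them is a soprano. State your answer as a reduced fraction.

1100/6783

Total number of selections: C(21,5) = 20349.
Selections with exactly 1 soprano: choose 1 of the 10 sopranos and 4 of the 11 altos, C(10,1)·C(11,4) = 10·330 = 3300.
Probability = 3300/20349 = 1100/6783.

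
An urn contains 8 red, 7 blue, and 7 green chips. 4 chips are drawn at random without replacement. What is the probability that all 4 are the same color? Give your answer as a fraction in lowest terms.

4/209

There are C(22,4) = 7315 ways to draw 4 chips.
All same color: C(8,4) + C(7,4) + C(7,4) = 70 + 35 + 35 = 140.
Probability = 140/7315 = 4/209.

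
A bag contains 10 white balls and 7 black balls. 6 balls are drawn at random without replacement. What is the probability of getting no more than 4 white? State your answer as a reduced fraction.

743/884

There are C(17,6) = 12376 ways to choose the 6.
Count the complement (more than 4 white): C(10,5)·C(7,1) + C(10,6)·C(7,0) = 1764 + 210 = 1974.
Probability = 1 − 1974/12376 = 10402/12376 = 743/884.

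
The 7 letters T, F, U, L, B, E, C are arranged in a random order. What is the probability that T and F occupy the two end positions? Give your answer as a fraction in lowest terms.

1/21

There are 7! = 5040 arrangements.
Place T and F at the ends in 2 ways, arrange the remaining 5 in 5! = 120 ways: 2·120 = 240.
Probability = 240/5040 = 1/21.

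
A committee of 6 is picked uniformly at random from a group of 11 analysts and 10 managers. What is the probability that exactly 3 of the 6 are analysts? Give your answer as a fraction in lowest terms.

The sample space is all 6-subsets of the 21: C(21,6) = 54264.
Selections with exactly 3 analysts: choose 3 of the 11 analysts and 3 of the 10 managers, C(11,3)·C(10,3) = 165·120 = 19800.
Probability = 19800/54264 = 825/2261.

825/2261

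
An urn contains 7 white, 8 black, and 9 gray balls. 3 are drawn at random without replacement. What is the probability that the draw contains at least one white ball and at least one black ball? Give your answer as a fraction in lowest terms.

217/506

There are C(24,3) = 2024 possible draws.
By inclusion-exclusion on the complements, draws missing all white or all black: C(17,3) + C(16,3) − C(9,3) = 680 + 560 − 84 = 1156.
So draws with at least one of each: 2024 − 1156 = 868, probability 868/2024 = 217/506.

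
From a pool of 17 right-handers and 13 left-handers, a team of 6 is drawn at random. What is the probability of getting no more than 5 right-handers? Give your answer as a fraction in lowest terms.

6389/6525

Total selections: C(30,6) = 593775.
The complement is exactly 6 right-handers: C(17,6)·C(13,0) = 12376.
Probability = 1 − 12376/593775 = 581399/593775 = 6389/6525.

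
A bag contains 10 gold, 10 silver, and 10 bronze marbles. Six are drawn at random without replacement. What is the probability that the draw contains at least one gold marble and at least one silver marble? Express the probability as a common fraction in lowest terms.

There are C(30,6) = 593775 possible draws.
By inclusion-exclusion on the complements, draws missing all gold or all silver: C(20,6) + C(20,6) − C(10,6) = 38760 + 38760 − 210 = 77310.
So draws with at least one of each: 593775 − 77310 = 516465, probability 516465/593775 = 11477/13195.

11477/13195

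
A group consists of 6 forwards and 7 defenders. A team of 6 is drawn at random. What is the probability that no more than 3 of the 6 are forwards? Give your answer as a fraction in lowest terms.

There are C(13,6) = 1716 ways to choose the 6.
Count the complement (more than 3 forwards): C(6,4)·C(7,2) + C(6,5)·C(7,1) + C(6,6)·C(7,0) = 315 + 42 + 1 = 358.
Probability = 1 − 358/1716 = 1358/1716 = 679/858.

679/858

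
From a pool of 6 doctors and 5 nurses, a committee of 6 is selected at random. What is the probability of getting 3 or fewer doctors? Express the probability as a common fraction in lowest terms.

281/462

Total selections: C(11,6) = 462.
Favorable selections (3 or fewer doctors): C(6,1)·C(5,5) + C(6,2)·C(5,4) + C(6,3)·C(5,3) = 6 + 75 + 200 = 281.
Probability = 281/462.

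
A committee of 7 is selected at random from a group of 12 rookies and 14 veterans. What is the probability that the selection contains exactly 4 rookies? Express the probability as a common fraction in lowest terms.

63/230

Total number of selections: C(26,7) = 657800.
Selections with exactly 4 rookies: choose 4 of the 12 rookies and 3 of the 14 veterans, C(12,4)·C(14,3) = 495·364 = 180180.
Probability = 180180/657800 = 63/230.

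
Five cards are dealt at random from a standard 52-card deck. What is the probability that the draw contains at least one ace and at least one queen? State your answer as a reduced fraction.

6509/64974

There are C(52,5) = 2598960 possible draws.
By inclusion-exclusion on the complements, draws missing all aces or all queens: C(48,5) + C(48,5) − C(44,5) = 1712304 + 1712304 − 1086008 = 2338600.
So draws with at least one of each: 2598960 − 2338600 = 260360, probability 260360/2598960 = 6509/64974.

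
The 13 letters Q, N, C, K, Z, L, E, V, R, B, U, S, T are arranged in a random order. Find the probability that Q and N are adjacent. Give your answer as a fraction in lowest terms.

There are 13! = 6227020800 arrangements.
Treat Q and N as a block: 12! arrangements of the blocks × 2 orders within the block = 2·479001600 = 958003200.
Probability = 958003200/6227020800 = 2/13.

2/13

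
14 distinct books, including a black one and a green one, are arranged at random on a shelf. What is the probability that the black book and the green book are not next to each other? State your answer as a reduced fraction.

There are 14! = 87178291200 arrangements.
Arrangements with the black book and the green book adjacent: 2·13! = 12454041600.
So not adjacent: 87178291200 − 12454041600 = 74724249600, probability 74724249600/87178291200 = 6/7.

6/7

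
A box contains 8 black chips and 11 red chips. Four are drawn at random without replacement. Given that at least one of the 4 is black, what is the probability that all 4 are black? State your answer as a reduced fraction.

35/1773

Work in counts. Selections with at least one black: C(19,4) − C(11,4) = 3876 − 330 = 3546.
Of those, selections where all 4 are black: C(8,4) = 70.
Conditional probability = 70/3546 = 35/1773.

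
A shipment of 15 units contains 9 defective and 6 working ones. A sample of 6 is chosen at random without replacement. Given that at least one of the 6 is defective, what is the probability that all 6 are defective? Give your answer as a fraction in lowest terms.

7/417

Work in counts. Selections with at least one defective: C(15,6) − C(6,6) = 5005 − 1 = 5004.
Of those, selections where all 6 are defective: C(9,6) = 84.
Conditional probability = 84/5004 = 7/417.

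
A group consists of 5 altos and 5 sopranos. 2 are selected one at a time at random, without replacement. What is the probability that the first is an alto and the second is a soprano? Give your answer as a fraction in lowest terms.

5/18

Multiply the conditional probabilities at each draw: 5/10 · 5/9 = 25/90 = 5/18.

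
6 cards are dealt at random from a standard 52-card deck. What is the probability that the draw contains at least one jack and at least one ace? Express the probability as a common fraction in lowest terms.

There are C(52,6) = 20358520 possible draws.
By inclusion-exclusion on the complements, draws missing all jacks or all aces: C(48,6) + C(48,6) − C(44,6) = 12271512 + 12271512 − 7059052 = 17483972.
So draws with at least one of each: 20358520 − 17483972 = 2874548, probability 2874548/20358520 = 718637/5089630.

718637/5089630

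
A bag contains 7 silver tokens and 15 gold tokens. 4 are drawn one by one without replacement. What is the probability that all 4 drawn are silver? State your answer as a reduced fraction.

Multiply the conditional probabilities at each draw: 7/22 · 6/21 · 5/20 · 4/19 = 840/175560 = 1/209.

1/209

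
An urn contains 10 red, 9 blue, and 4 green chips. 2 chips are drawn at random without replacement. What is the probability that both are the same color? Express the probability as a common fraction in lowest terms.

87/253

There are C(23,2) = 253 ways to draw 2 chips.
All same color: C(10,2) + C(9,2) + C(4,2) = 45 + 36 + 6 = 87.
Probability = 87/253.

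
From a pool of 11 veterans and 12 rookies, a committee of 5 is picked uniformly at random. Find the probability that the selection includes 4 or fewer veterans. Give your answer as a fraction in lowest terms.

Total selections: C(23,5) = 33649.
The complement is exactly 5 veterans: C(11,5)·C(12,0) = 462.
Probability = 1 − 462/33649 = 33187/33649 = 431/437.

431/437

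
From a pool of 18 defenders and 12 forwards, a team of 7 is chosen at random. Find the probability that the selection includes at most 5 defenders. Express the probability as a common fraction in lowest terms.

1903/2175

Total selections: C(30,7) = 2035800.
Count the complement (more than 5 defenders): C(18,6)·C(12,1) + C(18,7)·C(12,0) = 222768 + 31824 = 254592.
Probability = 1 − 254592/2035800 = 1781208/2035800 = 1903/2175.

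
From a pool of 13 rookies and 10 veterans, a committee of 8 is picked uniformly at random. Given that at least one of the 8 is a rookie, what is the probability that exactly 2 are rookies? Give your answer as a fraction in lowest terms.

Work in counts. Selections with at least one rookie: C(23,8) − C(10,8) = 490314 − 45 = 490269.
Of those, selections where exactly 2 are rookies: C(13,2)·C(10,6) = 78·210 = 16380.
Conditional probability = 16380/490269 = 420/12571.

420/12571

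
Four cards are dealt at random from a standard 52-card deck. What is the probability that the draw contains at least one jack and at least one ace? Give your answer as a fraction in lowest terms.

1332/20825

There are C(52,4) = 270725 possible draws.
By inclusion-exclusion on the complements, draws missing all jacks or all aces: C(48,4) + C(48,4) − C(44,4) = 194580 + 194580 − 135751 = 253409.
So draws with at least one of each: 270725 − 253409 = 17316, probability 17316/270725 = 1332/20825.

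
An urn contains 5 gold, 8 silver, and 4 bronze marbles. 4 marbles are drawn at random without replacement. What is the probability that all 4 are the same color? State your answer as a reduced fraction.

There are C(17,4) = 2380 ways to draw 4 marbles.
All same color: C(5,4) + C(8,4) + C(4,4) = 5 + 70 + 1 = 76.
Probability = 76/2380 = 19/595.

19/595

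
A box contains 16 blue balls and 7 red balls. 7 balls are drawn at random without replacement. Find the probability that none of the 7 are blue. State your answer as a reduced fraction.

1/245157

There are C(23,7) = 245157 possible selections.
Selections with no blue (all red): C(7,7) = 1.
Probability = 1/245157.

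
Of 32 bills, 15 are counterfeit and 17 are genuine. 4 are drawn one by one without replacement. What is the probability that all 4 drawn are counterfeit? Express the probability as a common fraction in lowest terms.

Multiply the conditional probabilities at each draw: 15/32 · 14/31 · 13/30 · 12/29 = 32760/863040 = 273/7192.

273/7192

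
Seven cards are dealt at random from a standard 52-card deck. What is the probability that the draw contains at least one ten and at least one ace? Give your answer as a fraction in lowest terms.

There are C(52,7) = 133784560 possible draws.
By inclusion-exclusion on the complements, draws missing all tens or all aces: C(48,7) + C(48,7) − C(44,7) = 73629072 + 73629072 − 38320568 = 108937576.
So draws with at least one of each: 133784560 − 108937576 = 24846984, probability 24846984/133784560 = 3105873/16723070.

3105873/16723070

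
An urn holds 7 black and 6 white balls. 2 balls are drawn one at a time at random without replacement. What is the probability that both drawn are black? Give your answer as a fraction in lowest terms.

Multiply the conditional probabilities at each draw: 7/13 · 6/12 = 42/156 = 7/26.

7/26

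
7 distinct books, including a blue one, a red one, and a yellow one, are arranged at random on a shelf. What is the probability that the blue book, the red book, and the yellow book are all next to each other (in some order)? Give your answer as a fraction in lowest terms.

1/7

There are 7! = 5040 arrangements.
Treat the three as one block: 5! placements × 3! orders within the block = 120·6 = 720.
Probability = 720/5040 = 1/7.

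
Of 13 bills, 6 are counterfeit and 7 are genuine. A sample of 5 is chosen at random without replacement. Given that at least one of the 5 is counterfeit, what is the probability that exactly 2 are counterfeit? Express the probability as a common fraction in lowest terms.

175/422

Work in counts. Selections with at least one counterfeit: C(13,5) − C(7,5) = 1287 − 21 = 1266.
Of those, selections where exactly 2 are counterfeit: C(6,2)·C(7,3) = 15·35 = 525.
Conditional probability = 525/1266 = 175/422.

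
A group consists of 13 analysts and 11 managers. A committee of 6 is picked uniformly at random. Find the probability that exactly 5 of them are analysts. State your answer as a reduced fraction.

The sample space is all 6-subsets of the 24: C(24,6) = 134596.
Selections with exactly 5 analysts: choose 5 of the 13 analysts and 1 of the 11 managers, C(13,5)·C(11,1) = 1287·11 = 14157.
Probability = 14157/134596 = 1287/12236.

1287/12236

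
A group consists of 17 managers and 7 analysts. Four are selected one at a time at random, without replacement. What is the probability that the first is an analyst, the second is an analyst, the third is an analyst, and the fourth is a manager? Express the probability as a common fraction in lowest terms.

85/6072

Multiply the conditional probabilities at each draw: 7/24 · 6/23 · 5/22 · 17/21 = 3570/255024 = 85/6072.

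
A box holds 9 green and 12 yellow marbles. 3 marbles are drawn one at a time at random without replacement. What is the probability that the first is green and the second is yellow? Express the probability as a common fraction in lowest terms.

9/35

Multiply the conditional probabilities at each draw: 9/21 · 12/20 = 108/420 = 9/35.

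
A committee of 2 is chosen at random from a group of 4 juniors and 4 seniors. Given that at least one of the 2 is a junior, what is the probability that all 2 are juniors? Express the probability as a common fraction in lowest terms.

3/11

Work in counts. Selections with at least one junior: C(8,2) − C(4,2) = 28 − 6 = 22.
Of those, selections where all 2 are juniors: C(4,2) = 6.
Conditional probability = 6/22 = 3/11.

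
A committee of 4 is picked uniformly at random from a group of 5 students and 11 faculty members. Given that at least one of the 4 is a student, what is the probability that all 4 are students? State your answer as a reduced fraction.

Work in counts. Selections with at least one student: C(16,4) − C(11,4) = 1820 − 330 = 1490.
Of those, selections where all 4 are students: C(5,4) = 5.
Conditional probability = 5/1490 = 1/298.

1/298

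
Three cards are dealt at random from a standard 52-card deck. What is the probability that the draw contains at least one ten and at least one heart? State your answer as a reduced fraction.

33/260

There are C(52,3) = 22100 possible draws.
By inclusion-exclusion on the complements, draws missing all tens or all hearts: C(48,3) + C(39,3) − C(36,3) = 17296 + 9139 − 7140 = 19295.
So draws with at least one of each: 22100 − 19295 = 2805, probability 2805/22100 = 33/260.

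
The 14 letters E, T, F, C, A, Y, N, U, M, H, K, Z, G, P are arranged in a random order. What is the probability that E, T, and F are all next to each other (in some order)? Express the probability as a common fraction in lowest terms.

There are 14! = 87178291200 arrangements.
Treat the three as one block: 12! placements × 3! orders within the block = 479001600·6 = 2874009600.
Probability = 2874009600/87178291200 = 3/91.

3/91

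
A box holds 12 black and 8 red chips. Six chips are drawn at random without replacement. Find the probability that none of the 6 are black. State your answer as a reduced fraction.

7/9690

There are C(20,6) = 38760 possible selections.
Selections with no black (all red): C(8,6) = 28.
Probability = 28/38760 = 7/9690.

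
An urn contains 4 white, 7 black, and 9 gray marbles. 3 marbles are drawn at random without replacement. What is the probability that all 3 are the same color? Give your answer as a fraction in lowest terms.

41/380

There are C(20,3) = 1140 ways to draw 3 marbles.
All same color: C(4,3) + C(7,3) + C(9,3) = 4 + 35 + 84 = 123.
Probability = 123/1140 = 41/380.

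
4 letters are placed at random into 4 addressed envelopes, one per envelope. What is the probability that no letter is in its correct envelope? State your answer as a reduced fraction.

There are 4! = 24 assignments.
By inclusion-exclusion, assignments with no fixed points: C(4,0)·4! − C(4,1)·3! + C(4,2)·2! − C(4,3)·1! + C(4,4)·0! = 9.
Probability = 9/24 = 3/8.

3/8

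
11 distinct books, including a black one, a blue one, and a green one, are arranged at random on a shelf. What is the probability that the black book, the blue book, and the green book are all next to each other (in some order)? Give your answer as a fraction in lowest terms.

There are 11! = 39916800 arrangements.
Treat the three as one block: 9! placements × 3! orders within the block = 362880·6 = 2177280.
Probability = 2177280/39916800 = 3/55.

3/55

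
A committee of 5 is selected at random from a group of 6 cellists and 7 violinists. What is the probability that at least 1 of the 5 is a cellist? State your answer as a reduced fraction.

Total selections: C(13,5) = 1287.
The complement is all 5 are violinists: C(7,5) = 21.
Probability = 1 − 21/1287 = 1266/1287 = 422/429.

422/429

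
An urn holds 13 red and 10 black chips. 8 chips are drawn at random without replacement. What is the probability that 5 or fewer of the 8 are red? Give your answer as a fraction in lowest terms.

11959/14858

There are C(23,8) = 490314 ways to choose the 8.
Count the complement (more than 5 red): C(13,6)·C(10,2) + C(13,7)·C(10,1) + C(13,8)·C(10,0) = 77220 + 17160 + 1287 = 95667.
Probability = 1 − 95667/490314 = 394647/490314 = 11959/14858.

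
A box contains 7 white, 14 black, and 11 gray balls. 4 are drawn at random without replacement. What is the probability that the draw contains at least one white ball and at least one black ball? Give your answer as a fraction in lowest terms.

There are C(32,4) = 35960 possible draws.
By inclusion-exclusion on the complements, draws missing all white or all black: C(25,4) + C(18,4) − C(11,4) = 12650 + 3060 − 330 = 15380.
So draws with at least one of each: 35960 − 15380 = 20580, probability 20580/35960 = 1029/1798.

1029/1798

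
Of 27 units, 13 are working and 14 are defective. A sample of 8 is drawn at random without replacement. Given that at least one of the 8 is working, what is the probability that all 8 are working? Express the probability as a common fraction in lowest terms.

Work in counts. Selections with at least one working: C(27,8) − C(14,8) = 2220075 − 3003 = 2217072.
Of those, selections where all 8 are working: C(13,8) = 1287.
Conditional probability = 1287/2217072 = 3/5168.

3/5168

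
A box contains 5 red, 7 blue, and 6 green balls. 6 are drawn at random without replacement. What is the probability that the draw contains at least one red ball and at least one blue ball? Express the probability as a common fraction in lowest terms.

There are C(18,6) = 18564 possible draws.
By inclusion-exclusion on the complements, draws missing all red or all blue: C(13,6) + C(11,6) − C(6,6) = 1716 + 462 − 1 = 2177.
So draws with at least one of each: 18564 − 2177 = 16387, probability 16387/18564 = 2341/2652.

2341/2652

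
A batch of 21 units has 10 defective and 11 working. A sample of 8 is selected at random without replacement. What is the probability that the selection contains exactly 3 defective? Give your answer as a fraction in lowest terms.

88/323

Total number of selections: C(21,8) = 203490.
Selections with exactly 3 defective: choose 3 of the 10 defective and 5 of the 11 working, C(10,3)·C(11,5) = 120·462 = 55440.
Probability = 55440/203490 = 88/323.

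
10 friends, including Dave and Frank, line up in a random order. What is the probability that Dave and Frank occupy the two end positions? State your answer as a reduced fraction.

There are 10! = 3628800 arrangements.
Place Dave and Frank at the ends in 2 ways, arrange the remaining 8 in 8! = 40320 ways: 2·40320 = 80640.
Probability = 80640/3628800 = 1/45.

1/45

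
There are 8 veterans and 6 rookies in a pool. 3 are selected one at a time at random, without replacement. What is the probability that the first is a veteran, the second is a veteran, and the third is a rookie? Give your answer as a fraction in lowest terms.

2/13

Multiply the conditional probabilities at each draw: 8/14 · 7/13 · 6/12 = 336/2184 = 2/13.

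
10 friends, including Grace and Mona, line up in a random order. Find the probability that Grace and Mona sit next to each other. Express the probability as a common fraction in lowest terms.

1/5

There are 10! = 3628800 arrangements.
Treat Grace and Mona as a block: 9! arrangements of the blocks × 2 orders within the block = 2·362880 = 725760.
Probability = 725760/3628800 = 1/5.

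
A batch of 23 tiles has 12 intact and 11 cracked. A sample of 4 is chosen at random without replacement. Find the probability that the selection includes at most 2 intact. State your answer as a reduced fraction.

108/161

Total selections: C(23,4) = 8855.
Count the complement (more than 2 intact): C(12,3)·C(11,1) + C(12,4)·C(11,0) = 2420 + 495 = 2915.
Probability = 1 − 2915/8855 = 5940/8855 = 108/161.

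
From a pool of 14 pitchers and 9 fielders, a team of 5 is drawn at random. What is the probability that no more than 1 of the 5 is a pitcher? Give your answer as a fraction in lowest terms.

270/4807

There are C(23,5) = 33649 ways to choose the 5.
Favorable selections (no more than 1 pitcher): C(14,0)·C(9,5) + C(14,1)·C(9,4) = 126 + 1764 = 1890.
Probability = 1890/33649 = 270/4807.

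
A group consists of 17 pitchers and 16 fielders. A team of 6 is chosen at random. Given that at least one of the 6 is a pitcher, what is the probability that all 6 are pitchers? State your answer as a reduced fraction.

13/1155

Work in counts. Selections with at least one pitcher: C(33,6) − C(16,6) = 1107568 − 8008 = 1099560.
Of those, selections where all 6 are pitchers: C(17,6) = 12376.
Conditional probability = 12376/1099560 = 13/1155.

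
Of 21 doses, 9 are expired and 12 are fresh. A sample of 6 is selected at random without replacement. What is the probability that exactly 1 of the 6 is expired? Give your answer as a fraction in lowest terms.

297/2261

Total number of selections: C(21,6) = 54264.
Selections with exactly 1 expired: choose 1 of the 9 expired and 5 of the 12 fresh, C(9,1)·C(12,5) = 9·792 = 7128.
Probability = 7128/54264 = 297/2261.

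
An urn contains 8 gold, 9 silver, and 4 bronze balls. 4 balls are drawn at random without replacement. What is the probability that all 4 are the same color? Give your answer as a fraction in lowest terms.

197/5985

There are C(21,4) = 5985 ways to draw 4 balls.
All same color: C(8,4) + C(9,4) + C(4,4) = 70 + 126 + 1 = 197.
Probability = 197/5985.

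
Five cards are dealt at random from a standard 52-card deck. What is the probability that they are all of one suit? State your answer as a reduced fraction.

33/16660

There are C(52,5) = 2598960 possible 5-card hands.
Hands of one suit: 4 suits × C(13,5) = 4·1287 = 5148.
Probability = 5148/2598960 = 33/16660.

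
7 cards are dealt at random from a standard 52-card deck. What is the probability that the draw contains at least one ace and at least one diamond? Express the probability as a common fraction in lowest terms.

There are C(52,7) = 133784560 possible draws.
By inclusion-exclusion on the complements, draws missing all aces or all diamonds: C(48,7) + C(39,7) − C(36,7) = 73629072 + 15380937 − 8347680 = 80662329.
So draws with at least one of each: 133784560 − 80662329 = 53122231, probability 53122231/133784560.

53122231/133784560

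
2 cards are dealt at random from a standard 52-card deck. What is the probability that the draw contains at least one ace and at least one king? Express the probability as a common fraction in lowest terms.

There are C(52,2) = 1326 possible draws.
By inclusion-exclusion on the complements, draws missing all aces or all kings: C(48,2) + C(48,2) − C(44,2) = 1128 + 1128 − 946 = 1310.
So draws with at least one of each: 1326 − 1310 = 16, probability 16/1326 = 8/663.

8/663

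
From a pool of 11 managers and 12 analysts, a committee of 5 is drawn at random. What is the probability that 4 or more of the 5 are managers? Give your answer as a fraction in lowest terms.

402/3059

There are C(23,5) = 33649 ways to choose the 5.
Favorable selections (4 or more managers): C(11,4)·C(12,1) + C(11,5)·C(12,0) = 3960 + 462 = 4422.
Probability = 4422/33649 = 402/3059.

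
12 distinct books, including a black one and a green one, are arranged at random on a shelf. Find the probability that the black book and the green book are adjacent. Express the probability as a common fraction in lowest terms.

1/6

There are 12! = 479001600 arrangements.
Treat the black book and the green book as a block: 11! arrangements of the blocks × 2 orders within the block = 2·39916800 = 79833600.
Probability = 79833600/479001600 = 1/6.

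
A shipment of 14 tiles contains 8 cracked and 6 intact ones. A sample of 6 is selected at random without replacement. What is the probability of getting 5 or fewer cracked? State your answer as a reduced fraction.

425/429

There are C(14,6) = 3003 ways to choose the 6.
The complement is exactly 6 cracked: C(8,6)·C(6,0) = 28.
Probability = 1 − 28/3003 = 2975/3003 = 425/429.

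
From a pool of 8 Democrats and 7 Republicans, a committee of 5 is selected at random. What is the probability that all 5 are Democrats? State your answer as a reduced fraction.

There are C(15,5) = 3003 possible selections.
Selections with all Democrats: C(8,5) = 56.
Probability = 56/3003 = 8/429.

8/429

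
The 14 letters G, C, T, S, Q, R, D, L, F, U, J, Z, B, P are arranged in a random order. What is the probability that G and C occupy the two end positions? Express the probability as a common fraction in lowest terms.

1/91

There are 14! = 87178291200 arrangements.
Place G and C at the ends in 2 ways, arrange the remaining 12 in 12! = 479001600 ways: 2·479001600 = 958003200.
Probability = 958003200/87178291200 = 1/91.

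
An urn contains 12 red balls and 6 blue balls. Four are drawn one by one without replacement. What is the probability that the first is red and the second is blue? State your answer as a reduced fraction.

Multiply the conditional probabilities at each draw: 12/18 · 6/17 = 72/306 = 4/17.

4/17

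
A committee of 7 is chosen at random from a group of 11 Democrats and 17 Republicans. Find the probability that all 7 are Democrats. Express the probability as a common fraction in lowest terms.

1/3588

There are C(28,7) = 1184040 possible selections.
Selections with all Democrats: C(11,7) = 330.
Probability = 330/1184040 = 1/3588.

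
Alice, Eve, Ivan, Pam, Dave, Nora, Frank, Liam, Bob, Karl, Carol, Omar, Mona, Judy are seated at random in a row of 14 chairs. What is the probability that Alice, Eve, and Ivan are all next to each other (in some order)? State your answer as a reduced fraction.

There are 14! = 87178291200 arrangements.
Treat the three as one block: 12! placements × 3! orders within the block = 479001600·6 = 2874009600.
Probability = 2874009600/87178291200 = 3/91.

3/91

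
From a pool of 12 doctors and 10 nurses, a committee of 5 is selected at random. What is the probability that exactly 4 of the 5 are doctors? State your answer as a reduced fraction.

There are C(22,5) = 26334 ways to choose 5 from 22.
Selections with exactly 4 doctors: choose 4 of the 12 doctors and 1 of the 10 nurses, C(12,4)·C(10,1) = 495·10 = 4950.
Probability = 4950/26334 = 25/133.

25/133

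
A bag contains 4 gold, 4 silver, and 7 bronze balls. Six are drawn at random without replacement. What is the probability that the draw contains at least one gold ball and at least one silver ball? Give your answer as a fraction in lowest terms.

584/715

There are C(15,6) = 5005 possible draws.
By inclusion-exclusion on the complements, draws missing all gold or all silver: C(11,6) + C(11,6) − C(7,6) = 462 + 462 − 7 = 917.
So draws with at least one of each: 5005 − 917 = 4088, probability 4088/5005 = 584/715.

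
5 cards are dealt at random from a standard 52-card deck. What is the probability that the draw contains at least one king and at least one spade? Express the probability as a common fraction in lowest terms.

229297/866320

There are C(52,5) = 2598960 possible draws.
By inclusion-exclusion on the complements, draws missing all kings or all spades: C(48,5) + C(39,5) − C(36,5) = 1712304 + 575757 − 376992 = 1911069.
So draws with at least one of each: 2598960 − 1911069 = 687891, probability 687891/2598960 = 229297/866320.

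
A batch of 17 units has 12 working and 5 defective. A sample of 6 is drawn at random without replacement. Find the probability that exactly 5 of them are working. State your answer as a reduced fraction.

495/1547

The sample space is all 6-subsets of the 17: C(17,6) = 12376.
Selections with exactly 5 working: choose 5 of the 12 working and 1 of the 5 defective, C(12,5)·C(5,1) = 792·5 = 3960.
Probability = 3960/12376 = 495/1547.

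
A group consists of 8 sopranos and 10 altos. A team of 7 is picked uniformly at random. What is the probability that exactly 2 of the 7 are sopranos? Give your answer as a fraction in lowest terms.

The sample space is all 7-subsets of the 18: C(18,7) = 31824.
Selections with exactly 2 sopranos: choose 2 of the 8 sopranos and 5 of the 10 altos, C(8,2)·C(10,5) = 28·252 = 7056.
Probability = 7056/31824 = 49/221.

49/221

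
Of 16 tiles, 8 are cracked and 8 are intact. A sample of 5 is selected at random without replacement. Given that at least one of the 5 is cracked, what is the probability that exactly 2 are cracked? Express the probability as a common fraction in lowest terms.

Work in counts. Selections with at least one cracked: C(16,5) − C(8,5) = 4368 − 56 = 4312.
Of those, selections where exactly 2 are cracked: C(8,2)·C(8,3) = 28·56 = 1568.
Conditional probability = 1568/4312 = 4/11.

4/11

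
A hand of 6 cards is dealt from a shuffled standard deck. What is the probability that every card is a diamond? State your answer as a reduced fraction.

There are C(52,6) = 20358520 possible 6-card hands.
Hands that are all diamonds: C(13,6) = 1716.
Probability = 1716/20358520 = 33/391510.

33/391510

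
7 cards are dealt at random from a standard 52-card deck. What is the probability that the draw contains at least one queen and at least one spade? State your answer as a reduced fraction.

53122231/133784560

There are C(52,7) = 133784560 possible draws.
By inclusion-exclusion on the complements, draws missing all queens or all spades: C(48,7) + C(39,7) − C(36,7) = 73629072 + 15380937 − 8347680 = 80662329.
So draws with at least one of each: 133784560 − 80662329 = 53122231, probability 53122231/133784560.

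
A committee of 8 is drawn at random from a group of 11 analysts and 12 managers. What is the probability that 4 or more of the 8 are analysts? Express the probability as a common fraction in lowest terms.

9079/14858

There are C(23,8) = 490314 ways to choose the 8.
Count the complement (fewer than 4 analysts): C(11,0)·C(12,8) + C(11,1)·C(12,7) + C(11,2)·C(12,6) + C(11,3)·C(12,5) = 495 + 8712 + 50820 + 130680 = 190707.
Probability = 1 − 190707/490314 = 299607/490314 = 9079/14858.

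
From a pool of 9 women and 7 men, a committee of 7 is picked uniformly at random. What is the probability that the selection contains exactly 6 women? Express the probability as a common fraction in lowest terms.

147/2860

Total number of selections: C(16,7) = 11440.
Selections with exactly 6 women: choose 6 of the 9 women and 1 of the 7 men, C(9,6)·C(7,1) = 84·7 = 588.
Probability = 588/11440 = 147/2860.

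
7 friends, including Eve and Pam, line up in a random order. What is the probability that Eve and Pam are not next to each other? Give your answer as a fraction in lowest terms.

5/7

There are 7! = 5040 arrangements.
Arrangements with Eve and Pam adjacent: 2·6! = 1440.
So not adjacent: 5040 − 1440 = 3600, probability 3600/5040 = 5/7.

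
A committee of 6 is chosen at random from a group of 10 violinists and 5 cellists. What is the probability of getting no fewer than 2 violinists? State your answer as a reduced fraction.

There are C(15,6) = 5005 ways to choose the 6.
The complement is exactly 1 violinists: C(10,1)·C(5,5) = 10.
Probability = 1 − 10/5005 = 4995/5005 = 999/1001.

999/1001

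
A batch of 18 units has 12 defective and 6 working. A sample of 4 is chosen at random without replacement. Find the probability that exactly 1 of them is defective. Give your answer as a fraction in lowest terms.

The sample space is all 4-subsets of the 18: C(18,4) = 3060.
Selections with exactly 1 defective: choose 1 of the 12 defective and 3 of the 6 working, C(12,1)·C(6,3) = 12·20 = 240.
Probability = 240/3060 = 4/51.

4/51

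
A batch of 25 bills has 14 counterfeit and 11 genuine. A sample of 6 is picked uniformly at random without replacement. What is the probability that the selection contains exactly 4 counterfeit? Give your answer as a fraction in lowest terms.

143/460

There are C(25,6) = 177100 ways to choose 6 from 25.
Selections with exactly 4 counterfeit: choose 4 of the 14 counterfeit and 2 of the 11 genuine, C(14,4)·C(11,2) = 1001·55 = 55055.
Probability = 55055/177100 = 143/460.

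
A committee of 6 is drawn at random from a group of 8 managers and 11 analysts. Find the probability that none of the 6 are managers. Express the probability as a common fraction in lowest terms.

11/646

There are C(19,6) = 27132 possible selections.
Selections with no managers (all analysts): C(11,6) = 462.
Probability = 462/27132 = 11/646.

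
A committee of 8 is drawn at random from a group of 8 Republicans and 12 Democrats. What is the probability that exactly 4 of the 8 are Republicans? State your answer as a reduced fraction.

Total number of selections: C(20,8) = 125970.
Selections with exactly 4 Republicans: choose 4 of the 8 Republicans and 4 of the 12 Democrats, C(8,4)·C(12,4) = 70·495 = 34650.
Probability = 34650/125970 = 1155/4199.

1155/4199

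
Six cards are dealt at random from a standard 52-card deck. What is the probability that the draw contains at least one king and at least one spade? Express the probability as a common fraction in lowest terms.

6772177/20358520

There are C(52,6) = 20358520 possible draws.
By inclusion-exclusion on the complements, draws missing all kings or all spades: C(48,6) + C(39,6) − C(36,6) = 12271512 + 3262623 − 1947792 = 13586343.
So draws with at least one of each: 20358520 − 13586343 = 6772177, probability 6772177/20358520.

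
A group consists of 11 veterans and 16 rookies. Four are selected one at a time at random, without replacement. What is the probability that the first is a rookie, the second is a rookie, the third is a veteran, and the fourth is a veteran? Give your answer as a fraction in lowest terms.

22/351

Multiply the conditional probabilities at each draw: 16/27 · 15/26 · 11/25 · 10/24 = 26400/421200 = 22/351.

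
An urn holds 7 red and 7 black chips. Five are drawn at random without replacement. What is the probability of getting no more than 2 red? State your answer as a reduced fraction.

1/2

Total selections: C(14,5) = 2002.
Favorable selections (no more than 2 red): C(7,0)·C(7,5) + C(7,1)·C(7,4) + C(7,2)·C(7,3) = 21 + 245 + 735 = 1001.
Probability = 1001/2002 = 1/2.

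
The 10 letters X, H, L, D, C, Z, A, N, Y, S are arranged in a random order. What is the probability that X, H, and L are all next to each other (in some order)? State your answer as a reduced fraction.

1/15

There are 10! = 3628800 arrangements.
Treat the three as one block: 8! placements × 3! orders within the block = 40320·6 = 241920.
Probability = 241920/3628800 = 1/15.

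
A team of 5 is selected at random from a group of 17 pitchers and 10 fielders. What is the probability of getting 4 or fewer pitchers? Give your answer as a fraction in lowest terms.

2867/3105

Total selections: C(27,5) = 80730.
The complement is exactly 5 pitchers: C(17,5)·C(10,0) = 6188.
Probability = 1 − 6188/80730 = 74542/80730 = 2867/3105.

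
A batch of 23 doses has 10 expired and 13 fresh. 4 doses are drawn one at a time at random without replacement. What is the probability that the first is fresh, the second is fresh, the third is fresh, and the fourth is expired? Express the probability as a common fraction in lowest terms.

Multiply the conditional probabilities at each draw: 13/23 · 12/22 · 11/21 · 10/20 = 17160/212520 = 13/161.

13/161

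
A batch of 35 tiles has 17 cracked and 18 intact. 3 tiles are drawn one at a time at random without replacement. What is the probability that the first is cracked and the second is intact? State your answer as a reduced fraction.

9/35

Multiply the conditional probabilities at each draw: 17/35 · 18/34 = 306/1190 = 9/35.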